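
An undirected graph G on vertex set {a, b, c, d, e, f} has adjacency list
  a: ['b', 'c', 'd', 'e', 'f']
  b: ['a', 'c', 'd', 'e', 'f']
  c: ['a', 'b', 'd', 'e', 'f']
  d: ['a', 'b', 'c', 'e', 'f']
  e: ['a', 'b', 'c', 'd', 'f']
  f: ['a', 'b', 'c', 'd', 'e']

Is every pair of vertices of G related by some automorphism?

Yes

All 6 vertices are pairwise adjacent: G = K_6. Any permutation of the 6 vertices preserves K_6, so Aut(K_6) = S_6 of order 6! = 720. Under this action every vertex can be carried to every other, so G is vertex-transitive.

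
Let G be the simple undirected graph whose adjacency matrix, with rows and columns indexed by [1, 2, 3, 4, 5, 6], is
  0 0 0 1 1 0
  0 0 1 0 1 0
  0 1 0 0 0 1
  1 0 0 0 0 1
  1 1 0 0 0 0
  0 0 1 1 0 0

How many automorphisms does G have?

12

G is 2-regular and connected on 6 vertices, i.e. the cycle C_6. C_6 has 6 rotations and 6 reflections, so Aut(C_6) ≅ D_6 of order 12.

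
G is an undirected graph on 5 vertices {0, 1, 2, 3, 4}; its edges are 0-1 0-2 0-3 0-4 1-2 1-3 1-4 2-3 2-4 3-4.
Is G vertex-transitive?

All 5 vertices are pairwise adjacent: G = K_5. Any permutation of the 5 vertices preserves K_5, so Aut(K_5) = S_5 of order 5! = 120. This group acts transitively on the 5 vertices.

Yes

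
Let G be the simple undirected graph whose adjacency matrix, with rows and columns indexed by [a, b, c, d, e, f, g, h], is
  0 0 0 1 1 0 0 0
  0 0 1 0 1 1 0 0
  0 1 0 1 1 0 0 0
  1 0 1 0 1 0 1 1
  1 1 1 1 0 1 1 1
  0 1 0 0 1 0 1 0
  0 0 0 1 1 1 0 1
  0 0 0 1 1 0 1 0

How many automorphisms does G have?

Degrees alone do not determine every vertex (e.g. b and c both have degree 3), but their neighbour-degree multisets differ: N(b) has degrees [3, 3, 7] while N(c) has degrees [3, 5, 7]. Repeating this refinement separates all vertices, so the only automorphism is the identity.

1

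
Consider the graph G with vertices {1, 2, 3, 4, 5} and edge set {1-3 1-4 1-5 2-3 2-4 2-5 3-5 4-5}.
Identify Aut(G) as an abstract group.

the dihedral group of order 8

Vertex 5 is the unique vertex of degree 4; the remaining 4 vertices each have degree 3 and induce a cycle, so G is the wheel on 5 vertices with hub 5. With the hub fixed, the remaining symmetry is that of the rim cycle C_4, giving the dihedral group D_4.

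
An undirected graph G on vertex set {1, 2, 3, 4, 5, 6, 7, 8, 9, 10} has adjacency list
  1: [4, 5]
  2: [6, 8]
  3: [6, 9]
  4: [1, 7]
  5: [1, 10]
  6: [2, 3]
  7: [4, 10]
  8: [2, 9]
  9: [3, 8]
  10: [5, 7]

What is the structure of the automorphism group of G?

(D_5 × D_5) ⋊ Z_2

G has two connected components, {1, 4, 5, 7, 10} and {2, 3, 6, 8, 9}; each is 2-regular, so G = C_5 ⊔ C_5. With two isomorphic components, Aut(G) = Aut(C_5) ≀ S_2 = (D_5 × D_5) ⋊ Z_2: permute each cycle by D_5, then optionally swap the two cycles. Order 2·(2·5)² = 200.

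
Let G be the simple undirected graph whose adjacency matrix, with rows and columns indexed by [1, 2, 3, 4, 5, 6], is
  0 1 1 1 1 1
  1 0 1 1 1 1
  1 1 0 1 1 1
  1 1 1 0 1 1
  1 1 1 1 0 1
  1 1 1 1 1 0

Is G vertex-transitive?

Yes

All 6 vertices are pairwise adjacent: G = K_6. Any permutation of the 6 vertices preserves K_6, so Aut(K_6) = S_6 of order 6! = 720. This group acts transitively on the 6 vertices.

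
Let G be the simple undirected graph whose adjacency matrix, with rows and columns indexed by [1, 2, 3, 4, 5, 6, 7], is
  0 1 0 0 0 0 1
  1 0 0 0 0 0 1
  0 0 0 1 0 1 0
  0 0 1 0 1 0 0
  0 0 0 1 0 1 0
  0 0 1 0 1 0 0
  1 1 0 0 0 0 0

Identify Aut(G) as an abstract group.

G has two connected components, {3, 4, 5, 6} and {1, 2, 7}; each is 2-regular, so G = C_4 ⊔ C_3. No automorphism exchanges components of different sizes, hence Aut(G) is the direct product D_4 × D_3, order 48.

D_4 × D_3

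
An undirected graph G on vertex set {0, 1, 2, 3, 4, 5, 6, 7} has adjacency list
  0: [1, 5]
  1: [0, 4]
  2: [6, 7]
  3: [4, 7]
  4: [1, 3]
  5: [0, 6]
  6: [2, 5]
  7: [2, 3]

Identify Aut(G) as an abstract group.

the dihedral group of order 16

Every vertex has degree 2 and the graph is connected, so G is the 8-cycle C_8. C_8 has 8 rotations and 8 reflections, so Aut(C_8) ≅ D_8 of order 16.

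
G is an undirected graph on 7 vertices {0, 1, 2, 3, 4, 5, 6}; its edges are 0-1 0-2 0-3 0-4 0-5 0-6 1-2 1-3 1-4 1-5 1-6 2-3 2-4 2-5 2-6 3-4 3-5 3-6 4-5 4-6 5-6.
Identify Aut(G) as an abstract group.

All 7 vertices are pairwise adjacent: G = K_7. Any permutation of the 7 vertices preserves K_7, so Aut(K_7) = S_7 of order 7! = 5040.

the symmetric group on 7 letters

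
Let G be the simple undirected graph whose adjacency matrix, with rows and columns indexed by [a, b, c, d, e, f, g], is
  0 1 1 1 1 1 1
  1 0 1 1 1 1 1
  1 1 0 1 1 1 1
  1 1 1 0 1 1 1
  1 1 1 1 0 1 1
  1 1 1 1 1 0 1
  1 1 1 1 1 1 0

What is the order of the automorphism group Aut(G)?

All 7 vertices are pairwise adjacent: G = K_7. Every bijection on the vertex set is an automorphism of K_7; hence Aut(K_7) ≅ S_7, order 5040.

5040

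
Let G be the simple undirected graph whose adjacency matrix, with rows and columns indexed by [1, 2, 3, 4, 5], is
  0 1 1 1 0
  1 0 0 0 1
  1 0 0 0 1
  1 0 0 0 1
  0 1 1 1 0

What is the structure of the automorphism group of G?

S_3 × S_2

The vertices split by degree into {1, 5} (degree 3) and {2, 3, 4} (degree 2); every edge runs between the two parts, so G is the complete bipartite graph K_{2,3}. The parts have unequal sizes, so no automorphism swaps them; each part is permuted independently, giving S_3 × S_2 of order 3!·2! = 12.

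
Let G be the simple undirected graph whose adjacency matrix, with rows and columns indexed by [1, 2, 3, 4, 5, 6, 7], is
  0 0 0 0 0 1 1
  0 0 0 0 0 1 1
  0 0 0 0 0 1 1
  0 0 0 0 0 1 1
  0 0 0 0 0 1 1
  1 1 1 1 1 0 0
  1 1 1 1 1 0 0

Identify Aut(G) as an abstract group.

The vertices split by degree into {6, 7} (degree 5) and {1, 2, 3, 4, 5} (degree 2); every edge runs between the two parts, so G is the complete bipartite graph K_{2,5}. Automorphisms preserve the bipartition setwise (since the parts differ in size) and act as S_5 × S_2 within it; |Aut| = 240.

S_5 × S_2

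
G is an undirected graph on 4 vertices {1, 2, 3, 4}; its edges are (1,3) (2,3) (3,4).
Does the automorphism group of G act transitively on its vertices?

No

Vertex 3 is the only vertex of degree 3, so every automorphism fixes it; G is not vertex-transitive.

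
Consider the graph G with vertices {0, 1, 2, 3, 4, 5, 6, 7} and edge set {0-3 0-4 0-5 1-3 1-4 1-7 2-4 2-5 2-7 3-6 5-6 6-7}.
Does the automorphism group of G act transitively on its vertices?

Yes

G is 3-regular and bipartite on 2^3 = 8 vertices with girth 4; it is the hypercube graph Q_3. Aut(Q_3) consists of the signed permutations of the 3 coordinate axes: 3! permutations times 2^3 sign flips, so |Aut| = 2^3·3! = 48. This group acts transitively on the 8 vertices.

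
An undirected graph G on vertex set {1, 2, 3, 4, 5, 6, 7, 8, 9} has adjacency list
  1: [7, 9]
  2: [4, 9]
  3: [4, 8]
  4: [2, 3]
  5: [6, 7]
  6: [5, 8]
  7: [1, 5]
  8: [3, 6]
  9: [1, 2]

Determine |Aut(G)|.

Every vertex has degree 2 and the graph is connected, so G is the 9-cycle C_9. The automorphisms of the 9-cycle are exactly the symmetries of a regular 9-gon: the dihedral group D_9, |D_9| = 18.

18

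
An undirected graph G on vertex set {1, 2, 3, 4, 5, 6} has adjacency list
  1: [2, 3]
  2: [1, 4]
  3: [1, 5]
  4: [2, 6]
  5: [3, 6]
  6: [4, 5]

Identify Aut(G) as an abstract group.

Every vertex has degree 2 and the graph is connected, so G is the 6-cycle C_6. The automorphisms of the 6-cycle are exactly the symmetries of a regular 6-gon: the dihedral group D_6, |D_6| = 12.

the dihedral group of order 12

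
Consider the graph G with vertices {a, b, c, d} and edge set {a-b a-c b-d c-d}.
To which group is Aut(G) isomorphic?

G is 2-regular and bipartite on 2^2 = 4 vertices with girth 4; it is the hypercube graph Q_2. Aut(Q_2) consists of the signed permutations of the 2 coordinate axes: 2! permutations times 2^2 sign flips, so |Aut| = 2^2·2! = 8.

Z_2^2 ⋊ S_2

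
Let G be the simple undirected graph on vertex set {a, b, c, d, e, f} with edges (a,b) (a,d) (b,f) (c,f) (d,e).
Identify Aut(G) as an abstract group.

The degree sequence is [2, 2, 1, 2, 1, 2]; the two degree-1 vertices c and e are the ends of a path, so G = P_6. The only nontrivial automorphism of a path is the end-to-end reflection, so Aut(G) ≅ Z_2.

Z_2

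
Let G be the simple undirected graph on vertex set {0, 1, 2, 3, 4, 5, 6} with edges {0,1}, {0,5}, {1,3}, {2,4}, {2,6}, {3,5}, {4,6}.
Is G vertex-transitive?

No

G has two connected components, {0, 1, 3, 5} and {2, 4, 6}; each is 2-regular, so G = C_4 ⊔ C_3. The orbit of 0 under Aut(G) is {0, 1, 3, 5}, which does not contain 2, so G is not vertex-transitive.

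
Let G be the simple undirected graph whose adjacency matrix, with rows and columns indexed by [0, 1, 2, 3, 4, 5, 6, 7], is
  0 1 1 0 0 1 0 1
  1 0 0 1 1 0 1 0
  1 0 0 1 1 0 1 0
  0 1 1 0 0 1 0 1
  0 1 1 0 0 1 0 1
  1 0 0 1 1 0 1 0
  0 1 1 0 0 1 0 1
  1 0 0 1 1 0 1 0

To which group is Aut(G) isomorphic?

S_4 ≀ Z_2

G is 4-regular and bipartite with parts {1, 2, 5, 7} and {0, 3, 4, 6} (each part is independent and every cross-pair is an edge), so G = K_{4,4}. Each part can be permuted independently (S_4 × S_4) and the two equal-size parts can also be swapped, giving (S_4 × S_4) ⋊ Z_2 of order 2·(4!)² = 1152.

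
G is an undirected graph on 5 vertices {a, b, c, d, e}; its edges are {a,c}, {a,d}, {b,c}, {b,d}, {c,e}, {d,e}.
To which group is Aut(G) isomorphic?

S_2 × S_3

The vertices split by degree into {c, d} (degree 3) and {a, b, e} (degree 2); every edge runs between the two parts, so G is the complete bipartite graph K_{2,3}. Automorphisms preserve the bipartition setwise (since the parts differ in size) and act as S_2 × S_3 within it; |Aut| = 12.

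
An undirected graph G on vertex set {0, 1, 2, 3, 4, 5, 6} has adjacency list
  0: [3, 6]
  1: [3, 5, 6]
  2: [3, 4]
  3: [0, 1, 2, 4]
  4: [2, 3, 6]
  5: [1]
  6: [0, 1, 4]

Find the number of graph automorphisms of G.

The degree sequence is [2, 3, 2, 4, 3, 1, 3]. Checking the degree-preserving permutations of the vertex set shows that none except the identity preserves every edge, so Aut(G) is trivial.

1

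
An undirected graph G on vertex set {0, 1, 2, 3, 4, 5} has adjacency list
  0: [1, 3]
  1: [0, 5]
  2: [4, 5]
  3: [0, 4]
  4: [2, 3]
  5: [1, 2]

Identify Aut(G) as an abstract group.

D_6

Every vertex has degree 2 and the graph is connected, so G is the 6-cycle C_6. C_6 has 6 rotations and 6 reflections, so Aut(C_6) ≅ D_6 of order 12.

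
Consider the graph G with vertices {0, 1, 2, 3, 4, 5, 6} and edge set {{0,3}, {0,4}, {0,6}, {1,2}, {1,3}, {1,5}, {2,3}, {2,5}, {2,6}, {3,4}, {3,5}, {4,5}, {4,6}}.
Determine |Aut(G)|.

1

The degree sequence is [3, 3, 4, 5, 4, 4, 3]. Checking the degree-preserving permutations of the vertex set shows that none except the identity preserves every edge, so Aut(G) is trivial.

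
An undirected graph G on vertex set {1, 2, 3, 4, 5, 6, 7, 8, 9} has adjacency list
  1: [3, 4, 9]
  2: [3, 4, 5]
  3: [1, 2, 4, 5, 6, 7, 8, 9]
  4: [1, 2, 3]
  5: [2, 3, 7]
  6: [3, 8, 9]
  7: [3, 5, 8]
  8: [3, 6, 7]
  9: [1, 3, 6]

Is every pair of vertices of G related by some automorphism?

Vertex 3 is the only vertex of degree 8, so every automorphism fixes it; G is not vertex-transitive.

No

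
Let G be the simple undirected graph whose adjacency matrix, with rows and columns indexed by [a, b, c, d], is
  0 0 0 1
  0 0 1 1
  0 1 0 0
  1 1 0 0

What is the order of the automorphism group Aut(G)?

2

The degree sequence is [1, 2, 1, 2]; the two degree-1 vertices a and c are the ends of a path, so G = P_4. A path has exactly one nontrivial symmetry — reversal — giving Aut(G) of order 2.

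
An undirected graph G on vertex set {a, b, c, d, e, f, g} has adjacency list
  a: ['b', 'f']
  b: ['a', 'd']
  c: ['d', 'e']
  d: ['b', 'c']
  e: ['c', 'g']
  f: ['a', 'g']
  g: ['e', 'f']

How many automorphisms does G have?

14

G is 2-regular and connected on 7 vertices, i.e. the cycle C_7. The automorphisms of the 7-cycle are exactly the symmetries of a regular 7-gon: the dihedral group D_7, |D_7| = 14.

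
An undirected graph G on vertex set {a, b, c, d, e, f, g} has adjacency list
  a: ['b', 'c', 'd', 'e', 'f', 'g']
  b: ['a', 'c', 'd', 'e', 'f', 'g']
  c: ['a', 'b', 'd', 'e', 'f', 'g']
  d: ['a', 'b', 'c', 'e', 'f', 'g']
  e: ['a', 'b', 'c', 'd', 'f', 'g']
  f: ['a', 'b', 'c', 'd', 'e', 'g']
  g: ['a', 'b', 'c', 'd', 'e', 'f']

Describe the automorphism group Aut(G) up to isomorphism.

S_7

Every vertex has degree 6, so G is the complete graph K_7. Every bijection on the vertex set is an automorphism of K_7; hence Aut(K_7) ≅ S_7, order 5040.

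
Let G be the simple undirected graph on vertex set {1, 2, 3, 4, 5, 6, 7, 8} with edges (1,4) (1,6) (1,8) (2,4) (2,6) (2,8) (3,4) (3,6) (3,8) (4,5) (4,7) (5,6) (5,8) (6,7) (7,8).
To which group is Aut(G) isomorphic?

S_3 × S_5

The vertices split by degree into {4, 6, 8} (degree 5) and {1, 2, 3, 5, 7} (degree 3); every edge runs between the two parts, so G is the complete bipartite graph K_{3,5}. The parts have unequal sizes, so no automorphism swaps them; each part is permuted independently, giving S_3 × S_5 of order 3!·5! = 720.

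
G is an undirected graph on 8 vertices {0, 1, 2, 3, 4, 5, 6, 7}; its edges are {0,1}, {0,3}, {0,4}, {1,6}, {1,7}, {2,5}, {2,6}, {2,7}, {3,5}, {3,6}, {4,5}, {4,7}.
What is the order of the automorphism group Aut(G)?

48

G is 3-regular and bipartite on 2^3 = 8 vertices with girth 4; it is the hypercube graph Q_3. The symmetry group of the 3-cube is the hyperoctahedral group B_3 = Z_2 ≀ S_3, of order 2^3·3! = 48.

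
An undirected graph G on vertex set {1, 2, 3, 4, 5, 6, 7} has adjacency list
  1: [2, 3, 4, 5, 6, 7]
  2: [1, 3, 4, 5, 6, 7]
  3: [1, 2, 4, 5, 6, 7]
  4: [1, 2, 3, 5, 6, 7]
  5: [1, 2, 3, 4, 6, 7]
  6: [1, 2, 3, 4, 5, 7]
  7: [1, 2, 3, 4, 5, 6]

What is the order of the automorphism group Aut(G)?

5040

All 7 vertices are pairwise adjacent: G = K_7. Every bijection on the vertex set is an automorphism of K_7; hence Aut(K_7) ≅ S_7, order 5040.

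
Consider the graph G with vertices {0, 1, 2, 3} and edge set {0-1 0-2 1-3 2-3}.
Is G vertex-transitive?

Yes

G is 2-regular and bipartite on 2^2 = 4 vertices with girth 4; it is the hypercube graph Q_2. Aut(Q_2) consists of the signed permutations of the 2 coordinate axes: 2! permutations times 2^2 sign flips, so |Aut| = 2^2·2! = 8. Under this action every vertex can be carried to every other, so G is vertex-transitive.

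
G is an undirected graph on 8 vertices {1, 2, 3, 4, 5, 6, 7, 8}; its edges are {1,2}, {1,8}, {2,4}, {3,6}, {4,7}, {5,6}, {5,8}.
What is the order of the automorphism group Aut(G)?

2

The degree sequence is [2, 2, 1, 2, 2, 2, 1, 2]; the two degree-1 vertices 3 and 7 are the ends of a path, so G = P_8. A path has exactly one nontrivial symmetry — reversal — giving Aut(G) of order 2.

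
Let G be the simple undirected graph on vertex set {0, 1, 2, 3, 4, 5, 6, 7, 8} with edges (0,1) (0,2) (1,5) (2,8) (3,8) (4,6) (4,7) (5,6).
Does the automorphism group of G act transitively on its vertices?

Automorphisms preserve degree, but G has vertices of degree 1 and vertices of degree 2; no automorphism maps one to the other, so G is not vertex-transitive.

No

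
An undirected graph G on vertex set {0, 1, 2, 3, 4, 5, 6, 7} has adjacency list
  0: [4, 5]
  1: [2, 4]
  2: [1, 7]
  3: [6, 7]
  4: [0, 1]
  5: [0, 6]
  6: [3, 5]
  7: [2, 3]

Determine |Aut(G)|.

16

Every vertex has degree 2 and the graph is connected, so G is the 8-cycle C_8. The automorphisms of the 8-cycle are exactly the symmetries of a regular 8-gon: the dihedral group D_8, |D_8| = 16.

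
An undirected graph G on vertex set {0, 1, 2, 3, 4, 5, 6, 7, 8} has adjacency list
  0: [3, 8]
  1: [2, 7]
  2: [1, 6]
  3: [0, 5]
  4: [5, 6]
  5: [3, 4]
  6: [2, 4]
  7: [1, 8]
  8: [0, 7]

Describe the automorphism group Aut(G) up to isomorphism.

G is 2-regular and connected on 9 vertices, i.e. the cycle C_9. The automorphisms of the 9-cycle are exactly the symmetries of a regular 9-gon: the dihedral group D_9, |D_9| = 18.

the dihedral group of order 18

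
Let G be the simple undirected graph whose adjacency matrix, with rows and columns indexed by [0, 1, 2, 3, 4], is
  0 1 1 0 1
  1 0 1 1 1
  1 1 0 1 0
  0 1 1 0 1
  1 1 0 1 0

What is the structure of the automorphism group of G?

D_4

Vertex 1 is the unique vertex of degree 4; the remaining 4 vertices each have degree 3 and induce a cycle, so G is the wheel on 5 vertices with hub 1. With the hub fixed, the remaining symmetry is that of the rim cycle C_4, giving the dihedral group D_4.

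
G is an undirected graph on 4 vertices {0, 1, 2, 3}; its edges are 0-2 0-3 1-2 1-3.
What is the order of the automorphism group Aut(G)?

8

Every vertex has degree 2 and the graph is connected, so G is the 4-cycle C_4. C_4 has 4 rotations and 4 reflections, so Aut(C_4) ≅ D_4 of order 8.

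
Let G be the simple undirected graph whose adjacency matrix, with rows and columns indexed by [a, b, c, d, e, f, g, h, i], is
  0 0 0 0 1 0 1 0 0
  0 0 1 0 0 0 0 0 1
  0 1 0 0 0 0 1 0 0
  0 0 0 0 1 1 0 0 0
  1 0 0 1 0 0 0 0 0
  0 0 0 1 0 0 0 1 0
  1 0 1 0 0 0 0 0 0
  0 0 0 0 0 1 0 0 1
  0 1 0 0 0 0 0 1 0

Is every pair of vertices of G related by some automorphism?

Yes

Every vertex has degree 2 and the graph is connected, so G is the 9-cycle C_9. The automorphisms of the 9-cycle are exactly the symmetries of a regular 9-gon: the dihedral group D_9, |D_9| = 18. Under this action every vertex can be carried to every other, so G is vertex-transitive.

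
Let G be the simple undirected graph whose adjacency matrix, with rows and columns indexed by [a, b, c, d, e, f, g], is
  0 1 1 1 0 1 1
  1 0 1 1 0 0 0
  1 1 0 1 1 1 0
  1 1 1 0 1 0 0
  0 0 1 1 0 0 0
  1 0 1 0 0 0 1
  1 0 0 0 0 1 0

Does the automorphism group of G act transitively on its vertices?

No

Vertex d is the only vertex of degree 4, so every automorphism fixes it; G is not vertex-transitive.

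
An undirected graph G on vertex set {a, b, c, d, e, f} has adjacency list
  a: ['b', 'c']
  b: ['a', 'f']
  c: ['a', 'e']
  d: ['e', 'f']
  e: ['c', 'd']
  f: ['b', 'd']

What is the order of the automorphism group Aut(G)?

12

G is 2-regular and connected on 6 vertices, i.e. the cycle C_6. C_6 has 6 rotations and 6 reflections, so Aut(C_6) ≅ D_6 of order 12.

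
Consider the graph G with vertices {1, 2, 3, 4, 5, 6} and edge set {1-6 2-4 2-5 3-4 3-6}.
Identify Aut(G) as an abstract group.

Z_2

The degree sequence is [1, 2, 2, 2, 1, 2]; the two degree-1 vertices 1 and 5 are the ends of a path, so G = P_6. The only nontrivial automorphism of a path is the end-to-end reflection, so Aut(G) ≅ Z_2.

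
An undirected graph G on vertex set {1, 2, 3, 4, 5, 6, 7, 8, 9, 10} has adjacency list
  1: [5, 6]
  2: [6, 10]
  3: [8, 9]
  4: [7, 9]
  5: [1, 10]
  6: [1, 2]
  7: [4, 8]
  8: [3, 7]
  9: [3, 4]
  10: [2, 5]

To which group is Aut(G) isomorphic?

G has two connected components, {1, 2, 5, 6, 10} and {3, 4, 7, 8, 9}; each is 2-regular, so G = C_5 ⊔ C_5. Aut of a disjoint union of two copies of C_5 is the wreath product D_5 ≀ Z_2, of order 2·10² = 200.

(D_5 × D_5) ⋊ Z_2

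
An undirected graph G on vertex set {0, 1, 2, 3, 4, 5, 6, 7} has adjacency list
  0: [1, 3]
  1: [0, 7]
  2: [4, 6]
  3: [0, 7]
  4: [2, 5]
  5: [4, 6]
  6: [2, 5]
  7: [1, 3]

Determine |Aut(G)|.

G has two connected components, {2, 4, 5, 6} and {0, 1, 3, 7}; each is 2-regular, so G = C_4 ⊔ C_4. With two isomorphic components, Aut(G) = Aut(C_4) ≀ S_2 = (D_4 × D_4) ⋊ Z_2: permute each cycle by D_4, then optionally swap the two cycles. Order 2·(2·4)² = 128.

128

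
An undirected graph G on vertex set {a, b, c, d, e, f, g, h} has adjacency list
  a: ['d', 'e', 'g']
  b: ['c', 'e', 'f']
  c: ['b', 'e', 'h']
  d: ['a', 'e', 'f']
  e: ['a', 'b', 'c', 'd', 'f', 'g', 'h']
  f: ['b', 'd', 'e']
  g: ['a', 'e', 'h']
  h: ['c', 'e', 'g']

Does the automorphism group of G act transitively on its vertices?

No

Vertex e is the only vertex of degree 7, so every automorphism fixes it; G is not vertex-transitive.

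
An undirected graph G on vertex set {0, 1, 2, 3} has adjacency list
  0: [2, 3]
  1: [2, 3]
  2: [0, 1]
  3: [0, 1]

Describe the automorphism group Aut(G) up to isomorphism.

G is 2-regular and connected on 4 vertices, i.e. the cycle C_4. C_4 has 4 rotations and 4 reflections, so Aut(C_4) ≅ D_4 of order 8.

D_4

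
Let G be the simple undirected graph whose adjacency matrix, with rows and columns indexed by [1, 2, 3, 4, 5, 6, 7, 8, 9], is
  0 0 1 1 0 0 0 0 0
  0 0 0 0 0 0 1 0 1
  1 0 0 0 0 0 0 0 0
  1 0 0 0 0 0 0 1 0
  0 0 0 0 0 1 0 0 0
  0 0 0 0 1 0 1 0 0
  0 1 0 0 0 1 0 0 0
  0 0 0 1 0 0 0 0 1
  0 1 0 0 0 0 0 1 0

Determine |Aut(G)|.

2

The degree sequence is [2, 2, 1, 2, 1, 2, 2, 2, 2]; the two degree-1 vertices 3 and 5 are the ends of a path, so G = P_9. The only nontrivial automorphism of a path is the end-to-end reflection, so Aut(G) ≅ Z_2.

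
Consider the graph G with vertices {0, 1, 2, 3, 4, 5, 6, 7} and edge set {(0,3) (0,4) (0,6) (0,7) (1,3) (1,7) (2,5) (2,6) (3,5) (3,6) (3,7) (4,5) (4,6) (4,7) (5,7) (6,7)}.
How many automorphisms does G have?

The degree sequence is [4, 2, 2, 5, 4, 4, 5, 6]. Checking the degree-preserving permutations of the vertex set shows that none except the identity preserves every edge, so Aut(G) is trivial.

1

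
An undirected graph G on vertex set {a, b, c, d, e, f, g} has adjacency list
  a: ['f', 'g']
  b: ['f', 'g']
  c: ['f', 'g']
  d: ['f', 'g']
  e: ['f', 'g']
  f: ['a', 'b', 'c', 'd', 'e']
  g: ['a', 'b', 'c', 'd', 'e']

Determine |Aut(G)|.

The vertices split by degree into {f, g} (degree 5) and {a, b, c, d, e} (degree 2); every edge runs between the two parts, so G is the complete bipartite graph K_{2,5}. Automorphisms preserve the bipartition setwise (since the parts differ in size) and act as S_2 × S_5 within it; |Aut| = 240.

240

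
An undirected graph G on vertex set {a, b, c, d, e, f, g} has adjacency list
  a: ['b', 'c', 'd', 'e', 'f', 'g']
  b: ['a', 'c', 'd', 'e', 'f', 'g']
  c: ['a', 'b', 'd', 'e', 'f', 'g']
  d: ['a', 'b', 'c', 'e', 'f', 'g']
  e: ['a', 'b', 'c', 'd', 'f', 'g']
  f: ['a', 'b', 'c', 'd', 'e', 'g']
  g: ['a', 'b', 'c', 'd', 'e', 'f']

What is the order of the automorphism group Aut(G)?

All 7 vertices are pairwise adjacent: G = K_7. Every bijection on the vertex set is an automorphism of K_7; hence Aut(K_7) ≅ S_7, order 5040.

5040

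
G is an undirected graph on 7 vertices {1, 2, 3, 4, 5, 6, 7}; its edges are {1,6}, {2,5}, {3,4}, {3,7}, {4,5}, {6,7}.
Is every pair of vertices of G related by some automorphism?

Automorphisms preserve degree, but G has vertices of degree 1 and vertices of degree 2; no automorphism maps one to the other, so G is not vertex-transitive.

No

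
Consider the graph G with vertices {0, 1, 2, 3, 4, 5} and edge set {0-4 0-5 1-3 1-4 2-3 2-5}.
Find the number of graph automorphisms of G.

12

G is 2-regular and connected on 6 vertices, i.e. the cycle C_6. C_6 has 6 rotations and 6 reflections, so Aut(C_6) ≅ D_6 of order 12.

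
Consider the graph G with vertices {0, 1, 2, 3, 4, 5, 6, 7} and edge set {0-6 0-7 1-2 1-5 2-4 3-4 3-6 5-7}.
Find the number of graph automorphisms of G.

16

Every vertex has degree 2 and the graph is connected, so G is the 8-cycle C_8. The automorphisms of the 8-cycle are exactly the symmetries of a regular 8-gon: the dihedral group D_8, |D_8| = 16.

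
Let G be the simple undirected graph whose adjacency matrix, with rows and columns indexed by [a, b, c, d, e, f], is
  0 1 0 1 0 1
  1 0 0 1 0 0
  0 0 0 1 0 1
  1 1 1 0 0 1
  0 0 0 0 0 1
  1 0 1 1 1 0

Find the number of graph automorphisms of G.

Degrees alone do not determine every vertex (e.g. b and c both have degree 2), but their neighbour-degree multisets differ: N(b) has degrees [3, 4] while N(c) has degrees [4, 4]. Repeating this refinement separates all vertices, so the only automorphism is the identity.

1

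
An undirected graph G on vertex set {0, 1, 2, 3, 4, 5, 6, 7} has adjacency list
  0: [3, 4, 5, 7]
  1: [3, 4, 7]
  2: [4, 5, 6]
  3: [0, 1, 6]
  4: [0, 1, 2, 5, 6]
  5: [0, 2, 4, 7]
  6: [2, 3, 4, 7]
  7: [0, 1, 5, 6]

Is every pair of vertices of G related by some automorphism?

No

Vertex 4 is the only vertex of degree 5, so every automorphism fixes it; G is not vertex-transitive.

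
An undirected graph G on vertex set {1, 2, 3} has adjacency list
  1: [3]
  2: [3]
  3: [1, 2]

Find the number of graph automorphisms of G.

The degree sequence is [1, 1, 2]; the two degree-1 vertices 1 and 2 are the ends of a path, so G = P_3. The only nontrivial automorphism of a path is the end-to-end reflection, so Aut(G) ≅ Z_2.

2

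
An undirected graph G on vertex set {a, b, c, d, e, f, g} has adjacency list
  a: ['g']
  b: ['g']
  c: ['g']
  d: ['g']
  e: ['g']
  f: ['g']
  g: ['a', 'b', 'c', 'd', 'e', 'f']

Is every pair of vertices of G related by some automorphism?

Vertex g is the only vertex of degree 6, so every automorphism fixes it; G is not vertex-transitive.

No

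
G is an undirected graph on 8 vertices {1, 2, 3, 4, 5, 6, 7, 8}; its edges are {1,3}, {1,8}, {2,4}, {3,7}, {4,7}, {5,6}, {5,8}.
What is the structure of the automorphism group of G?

C_2

The degree sequence is [2, 1, 2, 2, 2, 1, 2, 2]; the two degree-1 vertices 2 and 6 are the ends of a path, so G = P_8. The only nontrivial automorphism of a path is the end-to-end reflection, so Aut(G) ≅ Z_2.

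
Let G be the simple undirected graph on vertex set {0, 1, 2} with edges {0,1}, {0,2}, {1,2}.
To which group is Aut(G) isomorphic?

All 3 vertices are pairwise adjacent: G = K_3. Every bijection on the vertex set is an automorphism of K_3; hence Aut(K_3) ≅ S_3, order 6.

S_3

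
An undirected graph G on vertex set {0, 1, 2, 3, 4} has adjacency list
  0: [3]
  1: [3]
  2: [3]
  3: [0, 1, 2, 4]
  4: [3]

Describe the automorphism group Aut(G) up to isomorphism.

Vertex 3 has degree 4 and every other vertex has degree 1, so G is the star K_{1,4} with centre 3. The 4 leaves are pairwise interchangeable while the centre is fixed, giving Aut(G) = S_4.

the symmetric group on 4 letters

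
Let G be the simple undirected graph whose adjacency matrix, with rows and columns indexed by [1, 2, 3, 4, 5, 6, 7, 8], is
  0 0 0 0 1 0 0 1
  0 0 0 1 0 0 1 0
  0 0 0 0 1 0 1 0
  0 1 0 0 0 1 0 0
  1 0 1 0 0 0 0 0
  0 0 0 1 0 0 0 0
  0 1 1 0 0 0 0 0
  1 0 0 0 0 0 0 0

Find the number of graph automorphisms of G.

2

The degree sequence is [2, 2, 2, 2, 2, 1, 2, 1]; the two degree-1 vertices 6 and 8 are the ends of a path, so G = P_8. The only nontrivial automorphism of a path is the end-to-end reflection, so Aut(G) ≅ Z_2.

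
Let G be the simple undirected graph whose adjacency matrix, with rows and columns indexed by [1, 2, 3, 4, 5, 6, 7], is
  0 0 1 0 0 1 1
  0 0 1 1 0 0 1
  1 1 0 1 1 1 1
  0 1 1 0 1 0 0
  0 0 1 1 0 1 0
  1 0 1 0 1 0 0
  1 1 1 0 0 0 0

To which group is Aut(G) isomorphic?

the dihedral group of order 12

Vertex 3 is the unique vertex of degree 6; the remaining 6 vertices each have degree 3 and induce a cycle, so G is the wheel on 7 vertices with hub 3. Every automorphism fixes the hub and acts on the rim 6-cycle, so Aut(G) ≅ Aut(C_6) = D_6 of order 12.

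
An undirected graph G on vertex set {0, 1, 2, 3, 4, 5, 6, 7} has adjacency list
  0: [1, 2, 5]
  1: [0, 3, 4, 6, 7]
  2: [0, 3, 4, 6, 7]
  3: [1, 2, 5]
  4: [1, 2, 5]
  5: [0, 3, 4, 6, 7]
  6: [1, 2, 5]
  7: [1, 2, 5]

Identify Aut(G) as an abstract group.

The vertices split by degree into {1, 2, 5} (degree 5) and {0, 3, 4, 6, 7} (degree 3); every edge runs between the two parts, so G is the complete bipartite graph K_{3,5}. Automorphisms preserve the bipartition setwise (since the parts differ in size) and act as S_3 × S_5 within it; |Aut| = 720.

S_3 × S_5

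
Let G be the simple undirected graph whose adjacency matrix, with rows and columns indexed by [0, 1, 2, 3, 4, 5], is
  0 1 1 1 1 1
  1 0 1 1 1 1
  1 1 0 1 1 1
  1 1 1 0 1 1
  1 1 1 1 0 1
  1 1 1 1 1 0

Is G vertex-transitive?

Every vertex has degree 5, so G is the complete graph K_6. Any permutation of the 6 vertices preserves K_6, so Aut(K_6) = S_6 of order 6! = 720. Under this action every vertex can be carried to every other, so G is vertex-transitive.

Yes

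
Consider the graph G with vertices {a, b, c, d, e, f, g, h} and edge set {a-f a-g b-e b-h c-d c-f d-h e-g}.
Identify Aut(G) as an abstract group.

Every vertex has degree 2 and the graph is connected, so G is the 8-cycle C_8. C_8 has 8 rotations and 8 reflections, so Aut(C_8) ≅ D_8 of order 16.

D_8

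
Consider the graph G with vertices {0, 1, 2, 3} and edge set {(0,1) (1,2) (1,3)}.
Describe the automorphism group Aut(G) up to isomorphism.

Vertex 1 has degree 3 and every other vertex has degree 1, so G is the star K_{1,3} with centre 1. Any automorphism fixes the centre and permutes the 3 leaves freely, so Aut(G) ≅ S_3 of order 3! = 6.

the symmetric group on 3 letters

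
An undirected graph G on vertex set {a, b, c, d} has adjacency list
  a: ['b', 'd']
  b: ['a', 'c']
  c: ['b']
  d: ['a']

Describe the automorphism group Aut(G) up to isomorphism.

Z_2

The degree sequence is [2, 2, 1, 1]; the two degree-1 vertices c and d are the ends of a path, so G = P_4. The only nontrivial automorphism of a path is the end-to-end reflection, so Aut(G) ≅ Z_2.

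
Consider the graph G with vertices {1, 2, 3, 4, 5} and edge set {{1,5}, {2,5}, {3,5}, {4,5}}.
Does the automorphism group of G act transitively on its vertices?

No

Vertex 5 is the only vertex of degree 4, so every automorphism fixes it; G is not vertex-transitive.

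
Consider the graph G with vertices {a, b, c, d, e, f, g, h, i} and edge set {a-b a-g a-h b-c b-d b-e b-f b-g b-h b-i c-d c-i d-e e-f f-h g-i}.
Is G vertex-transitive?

No

Vertex b is the only vertex of degree 8, so every automorphism fixes it; G is not vertex-transitive.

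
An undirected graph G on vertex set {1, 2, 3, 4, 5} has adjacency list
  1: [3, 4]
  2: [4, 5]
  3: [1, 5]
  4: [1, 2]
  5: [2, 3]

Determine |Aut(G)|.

G is 2-regular and connected on 5 vertices, i.e. the cycle C_5. C_5 has 5 rotations and 5 reflections, so Aut(C_5) ≅ D_5 of order 10.

10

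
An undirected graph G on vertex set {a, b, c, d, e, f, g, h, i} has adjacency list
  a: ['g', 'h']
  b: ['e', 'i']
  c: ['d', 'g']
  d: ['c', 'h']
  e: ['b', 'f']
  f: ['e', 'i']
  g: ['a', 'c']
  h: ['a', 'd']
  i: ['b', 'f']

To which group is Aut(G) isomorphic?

D_5 × D_4

G has two connected components, {a, c, d, g, h} and {b, e, f, i}; each is 2-regular, so G = C_5 ⊔ C_4. The components are non-isomorphic (different sizes), so Aut(G) = Aut(C_5) × Aut(C_4) = D_5 × D_4 of order 10·8 = 80.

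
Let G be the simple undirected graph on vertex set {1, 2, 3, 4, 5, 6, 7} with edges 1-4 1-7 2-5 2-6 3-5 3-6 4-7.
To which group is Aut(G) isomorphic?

G has two connected components, {2, 3, 5, 6} and {1, 4, 7}; each is 2-regular, so G = C_4 ⊔ C_3. The components are non-isomorphic (different sizes), so Aut(G) = Aut(C_3) × Aut(C_4) = D_3 × D_4 of order 6·8 = 48.

D_3 × D_4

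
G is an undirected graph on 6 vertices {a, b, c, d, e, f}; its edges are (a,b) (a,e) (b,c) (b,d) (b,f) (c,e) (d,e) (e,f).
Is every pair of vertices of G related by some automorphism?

Automorphisms preserve degree, but G has vertices of degree 2 and vertices of degree 4; no automorphism maps one to the other, so G is not vertex-transitive.

No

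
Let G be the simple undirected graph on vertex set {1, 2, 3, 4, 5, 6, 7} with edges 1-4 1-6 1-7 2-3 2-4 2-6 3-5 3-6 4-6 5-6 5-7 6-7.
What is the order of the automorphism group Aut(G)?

Vertex 6 is the unique vertex of degree 6; the remaining 6 vertices each have degree 3 and induce a cycle, so G is the wheel on 7 vertices with hub 6. Every automorphism fixes the hub and acts on the rim 6-cycle, so Aut(G) ≅ Aut(C_6) = D_6 of order 12.

12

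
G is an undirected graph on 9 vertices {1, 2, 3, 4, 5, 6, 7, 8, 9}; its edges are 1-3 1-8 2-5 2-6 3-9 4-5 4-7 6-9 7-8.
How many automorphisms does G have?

18

Every vertex has degree 2 and the graph is connected, so G is the 9-cycle C_9. C_9 has 9 rotations and 9 reflections, so Aut(C_9) ≅ D_9 of order 18.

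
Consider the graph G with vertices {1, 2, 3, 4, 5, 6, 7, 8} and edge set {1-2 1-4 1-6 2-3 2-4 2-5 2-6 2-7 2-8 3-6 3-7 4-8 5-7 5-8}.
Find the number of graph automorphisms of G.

Vertex 2 is the unique vertex of degree 7; the remaining 7 vertices each have degree 3 and induce a cycle, so G is the wheel on 8 vertices with hub 2. With the hub fixed, the remaining symmetry is that of the rim cycle C_7, giving the dihedral group D_7.

14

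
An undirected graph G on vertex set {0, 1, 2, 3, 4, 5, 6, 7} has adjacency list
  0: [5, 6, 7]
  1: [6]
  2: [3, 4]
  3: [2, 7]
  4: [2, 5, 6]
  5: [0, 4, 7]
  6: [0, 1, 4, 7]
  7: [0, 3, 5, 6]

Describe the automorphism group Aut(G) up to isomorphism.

Degrees alone do not determine every vertex (e.g. 0 and 4 both have degree 3), but their neighbour-degree multisets differ: N(0) has degrees [3, 4, 4] while N(4) has degrees [2, 3, 4]. Repeating this refinement separates all vertices, so the only automorphism is the identity.

1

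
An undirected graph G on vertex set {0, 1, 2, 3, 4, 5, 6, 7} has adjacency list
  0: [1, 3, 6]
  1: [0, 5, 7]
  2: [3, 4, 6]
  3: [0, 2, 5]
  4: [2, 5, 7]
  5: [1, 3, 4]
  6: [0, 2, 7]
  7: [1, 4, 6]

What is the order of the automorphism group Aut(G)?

48

G is 3-regular and bipartite on 2^3 = 8 vertices with girth 4; it is the hypercube graph Q_3. The symmetry group of the 3-cube is the hyperoctahedral group B_3 = Z_2 ≀ S_3, of order 2^3·3! = 48.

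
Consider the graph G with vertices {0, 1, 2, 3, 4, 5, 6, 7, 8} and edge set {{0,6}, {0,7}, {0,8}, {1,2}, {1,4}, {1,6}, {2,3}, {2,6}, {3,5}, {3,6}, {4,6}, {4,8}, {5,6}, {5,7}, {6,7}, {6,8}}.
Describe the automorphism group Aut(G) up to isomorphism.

Vertex 6 is the unique vertex of degree 8; the remaining 8 vertices each have degree 3 and induce a cycle, so G is the wheel on 9 vertices with hub 6. With the hub fixed, the remaining symmetry is that of the rim cycle C_8, giving the dihedral group D_8.

D_8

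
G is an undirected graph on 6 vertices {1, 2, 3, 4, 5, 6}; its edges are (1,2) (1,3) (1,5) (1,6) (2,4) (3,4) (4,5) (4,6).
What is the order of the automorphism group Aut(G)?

48

The vertices split by degree into {1, 4} (degree 4) and {2, 3, 5, 6} (degree 2); every edge runs between the two parts, so G is the complete bipartite graph K_{2,4}. Automorphisms preserve the bipartition setwise (since the parts differ in size) and act as S_2 × S_4 within it; |Aut| = 48.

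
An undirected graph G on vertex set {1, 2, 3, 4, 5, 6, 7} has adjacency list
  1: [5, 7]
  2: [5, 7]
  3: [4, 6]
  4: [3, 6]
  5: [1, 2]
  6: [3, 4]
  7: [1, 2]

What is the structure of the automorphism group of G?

D_4 × D_3

G has two connected components, {1, 2, 5, 7} and {3, 4, 6}; each is 2-regular, so G = C_4 ⊔ C_3. The components are non-isomorphic (different sizes), so Aut(G) = Aut(C_4) × Aut(C_3) = D_4 × D_3 of order 8·6 = 48.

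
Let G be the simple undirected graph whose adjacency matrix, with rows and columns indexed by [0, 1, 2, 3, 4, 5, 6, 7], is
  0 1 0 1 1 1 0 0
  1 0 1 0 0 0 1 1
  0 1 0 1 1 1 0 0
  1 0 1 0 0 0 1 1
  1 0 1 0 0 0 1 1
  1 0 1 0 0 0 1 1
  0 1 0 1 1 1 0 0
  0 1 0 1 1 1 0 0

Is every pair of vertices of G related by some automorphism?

G is 4-regular and bipartite with parts {0, 2, 6, 7} and {1, 3, 4, 5} (each part is independent and every cross-pair is an edge), so G = K_{4,4}. Each part can be permuted independently (S_4 × S_4) and the two equal-size parts can also be swapped, giving (S_4 × S_4) ⋊ Z_2 of order 2·(4!)² = 1152. This group acts transitively on the 8 vertices.

Yes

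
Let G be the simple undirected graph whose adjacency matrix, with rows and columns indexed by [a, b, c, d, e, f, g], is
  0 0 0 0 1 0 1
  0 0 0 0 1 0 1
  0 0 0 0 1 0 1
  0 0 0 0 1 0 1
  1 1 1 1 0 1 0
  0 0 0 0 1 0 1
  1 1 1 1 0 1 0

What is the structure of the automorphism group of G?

The vertices split by degree into {e, g} (degree 5) and {a, b, c, d, f} (degree 2); every edge runs between the two parts, so G is the complete bipartite graph K_{2,5}. The parts have unequal sizes, so no automorphism swaps them; each part is permuted independently, giving S_5 × S_2 of order 5!·2! = 240.

S_5 × S_2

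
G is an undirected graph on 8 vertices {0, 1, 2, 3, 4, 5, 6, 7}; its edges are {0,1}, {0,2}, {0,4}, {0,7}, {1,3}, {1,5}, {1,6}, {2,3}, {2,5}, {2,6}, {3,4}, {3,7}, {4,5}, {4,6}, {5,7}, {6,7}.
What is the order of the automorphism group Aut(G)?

G is 4-regular and bipartite with parts {0, 3, 5, 6} and {1, 2, 4, 7} (each part is independent and every cross-pair is an edge), so G = K_{4,4}. Each part can be permuted independently (S_4 × S_4) and the two equal-size parts can also be swapped, giving (S_4 × S_4) ⋊ Z_2 of order 2·(4!)² = 1152.

1152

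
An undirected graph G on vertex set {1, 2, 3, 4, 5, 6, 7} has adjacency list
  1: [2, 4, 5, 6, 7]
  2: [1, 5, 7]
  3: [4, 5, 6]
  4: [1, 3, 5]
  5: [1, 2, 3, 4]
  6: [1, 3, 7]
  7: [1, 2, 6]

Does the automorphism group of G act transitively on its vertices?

Vertex 1 is the only vertex of degree 5, so every automorphism fixes it; G is not vertex-transitive.

No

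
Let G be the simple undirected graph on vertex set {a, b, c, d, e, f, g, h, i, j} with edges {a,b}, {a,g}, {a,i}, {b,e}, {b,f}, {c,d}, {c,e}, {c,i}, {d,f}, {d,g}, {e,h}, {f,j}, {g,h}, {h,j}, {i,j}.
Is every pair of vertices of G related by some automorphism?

Yes

G is 3-regular on 10 vertices with no triangles and no 4-cycles (girth 5): this is the Petersen graph. Viewing the Petersen graph as the Kneser graph K(5,2) — vertices are 2-subsets of {1,…,5}, edges join disjoint pairs — its automorphisms are exactly the permutations of the 5-element set, so Aut ≅ S_5 of order 120. This group acts transitively on the 10 vertices.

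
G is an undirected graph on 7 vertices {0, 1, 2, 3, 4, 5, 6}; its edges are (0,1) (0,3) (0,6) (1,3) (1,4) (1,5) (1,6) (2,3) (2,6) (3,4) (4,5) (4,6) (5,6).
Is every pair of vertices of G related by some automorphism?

Vertex 2 is the only vertex of degree 2, so every automorphism fixes it; G is not vertex-transitive.

No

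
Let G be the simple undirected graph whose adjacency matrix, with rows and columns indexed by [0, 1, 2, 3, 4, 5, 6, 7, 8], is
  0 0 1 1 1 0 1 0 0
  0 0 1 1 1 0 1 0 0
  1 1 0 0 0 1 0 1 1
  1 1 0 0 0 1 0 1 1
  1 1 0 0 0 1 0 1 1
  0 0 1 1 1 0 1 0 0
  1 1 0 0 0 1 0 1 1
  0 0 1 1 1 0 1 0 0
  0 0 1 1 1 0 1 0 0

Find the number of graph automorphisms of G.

The vertices split by degree into {2, 3, 4, 6} (degree 5) and {0, 1, 5, 7, 8} (degree 4); every edge runs between the two parts, so G is the complete bipartite graph K_{4,5}. The parts have unequal sizes, so no automorphism swaps them; each part is permuted independently, giving S_4 × S_5 of order 4!·5! = 2880.

2880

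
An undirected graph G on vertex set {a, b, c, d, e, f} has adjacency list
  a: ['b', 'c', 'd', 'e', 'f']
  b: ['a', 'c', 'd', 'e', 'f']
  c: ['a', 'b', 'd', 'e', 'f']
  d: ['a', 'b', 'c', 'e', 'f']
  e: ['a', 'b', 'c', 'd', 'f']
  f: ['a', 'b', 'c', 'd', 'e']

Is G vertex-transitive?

All 6 vertices are pairwise adjacent: G = K_6. Any permutation of the 6 vertices preserves K_6, so Aut(K_6) = S_6 of order 6! = 720. Under this action every vertex can be carried to every other, so G is vertex-transitive.

Yes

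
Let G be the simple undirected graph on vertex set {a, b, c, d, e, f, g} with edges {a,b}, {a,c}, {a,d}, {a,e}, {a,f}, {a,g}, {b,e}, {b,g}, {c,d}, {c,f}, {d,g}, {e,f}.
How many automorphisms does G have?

12

Vertex a is the unique vertex of degree 6; the remaining 6 vertices each have degree 3 and induce a cycle, so G is the wheel on 7 vertices with hub a. Every automorphism fixes the hub and acts on the rim 6-cycle, so Aut(G) ≅ Aut(C_6) = D_6 of order 12.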